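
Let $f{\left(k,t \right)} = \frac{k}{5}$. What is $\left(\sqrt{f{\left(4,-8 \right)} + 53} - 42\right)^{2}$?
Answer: $\frac{\left(210 - \sqrt{1345}\right)^{2}}{25} \approx 1201.7$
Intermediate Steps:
$f{\left(k,t \right)} = \frac{k}{5}$ ($f{\left(k,t \right)} = k \frac{1}{5} = \frac{k}{5}$)
$\left(\sqrt{f{\left(4,-8 \right)} + 53} - 42\right)^{2} = \left(\sqrt{\frac{1}{5} \cdot 4 + 53} - 42\right)^{2} = \left(\sqrt{\frac{4}{5} + 53} - 42\right)^{2} = \left(\sqrt{\frac{269}{5}} - 42\right)^{2} = \left(\frac{\sqrt{1345}}{5} - 42\right)^{2} = \left(-42 + \frac{\sqrt{1345}}{5}\right)^{2}$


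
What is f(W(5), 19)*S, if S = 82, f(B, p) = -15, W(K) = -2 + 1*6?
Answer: -1230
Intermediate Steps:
W(K) = 4 (W(K) = -2 + 6 = 4)
f(W(5), 19)*S = -15*82 = -1230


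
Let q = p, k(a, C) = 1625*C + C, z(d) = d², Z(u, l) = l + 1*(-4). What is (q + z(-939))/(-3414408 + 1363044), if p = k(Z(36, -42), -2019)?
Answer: 800391/683788 ≈ 1.1705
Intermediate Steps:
Z(u, l) = -4 + l (Z(u, l) = l - 4 = -4 + l)
k(a, C) = 1626*C
p = -3282894 (p = 1626*(-2019) = -3282894)
q = -3282894
(q + z(-939))/(-3414408 + 1363044) = (-3282894 + (-939)²)/(-3414408 + 1363044) = (-3282894 + 881721)/(-2051364) = -2401173*(-1/2051364) = 800391/683788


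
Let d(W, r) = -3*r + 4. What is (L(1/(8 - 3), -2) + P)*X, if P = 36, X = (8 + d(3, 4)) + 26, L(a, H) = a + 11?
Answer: 6136/5 ≈ 1227.2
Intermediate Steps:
d(W, r) = 4 - 3*r
L(a, H) = 11 + a
X = 26 (X = (8 + (4 - 3*4)) + 26 = (8 + (4 - 12)) + 26 = (8 - 8) + 26 = 0 + 26 = 26)
(L(1/(8 - 3), -2) + P)*X = ((11 + 1/(8 - 3)) + 36)*26 = ((11 + 1/5) + 36)*26 = ((11 + ⅕) + 36)*26 = (56/5 + 36)*26 = (236/5)*26 = 6136/5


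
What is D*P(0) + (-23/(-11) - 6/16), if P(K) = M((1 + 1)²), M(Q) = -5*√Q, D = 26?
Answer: -22729/88 ≈ -258.28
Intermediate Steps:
P(K) = -10 (P(K) = -5*√((1 + 1)²) = -5*√(2²) = -5*√4 = -5*2 = -10)
D*P(0) + (-23/(-11) - 6/16) = 26*(-10) + (-23/(-11) - 6/16) = -260 + (-23*(-1/11) - 6*1/16) = -260 + (23/11 - 3/8) = -260 + 151/88 = -22729/88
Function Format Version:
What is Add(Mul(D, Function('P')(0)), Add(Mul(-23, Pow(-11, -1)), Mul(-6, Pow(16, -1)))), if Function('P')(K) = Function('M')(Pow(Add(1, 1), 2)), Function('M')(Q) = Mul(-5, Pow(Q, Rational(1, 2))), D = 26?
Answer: Rational(-22729, 88) ≈ -258.28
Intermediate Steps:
Function('P')(K) = -10 (Function('P')(K) = Mul(-5, Pow(Pow(Add(1, 1), 2), Rational(1, 2))) = Mul(-5, Pow(Pow(2, 2), Rational(1, 2))) = Mul(-5, Pow(4, Rational(1, 2))) = Mul(-5, 2) = -10)
Add(Mul(D, Function('P')(0)), Add(Mul(-23, Pow(-11, -1)), Mul(-6, Pow(16, -1)))) = Add(Mul(26, -10), Add(Mul(-23, Pow(-11, -1)), Mul(-6, Pow(16, -1)))) = Add(-260, Add(Mul(-23, Rational(-1, 11)), Mul(-6, Rational(1, 16)))) = Add(-260, Add(Rational(23, 11), Rational(-3, 8))) = Add(-260, Rational(151, 88)) = Rational(-22729, 88)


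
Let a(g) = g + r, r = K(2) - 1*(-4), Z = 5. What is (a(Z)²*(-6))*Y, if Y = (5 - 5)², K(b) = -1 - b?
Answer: 0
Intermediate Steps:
Y = 0 (Y = 0² = 0)
r = 1 (r = (-1 - 1*2) - 1*(-4) = (-1 - 2) + 4 = -3 + 4 = 1)
a(g) = 1 + g (a(g) = g + 1 = 1 + g)
(a(Z)²*(-6))*Y = ((1 + 5)²*(-6))*0 = (6²*(-6))*0 = (36*(-6))*0 = -216*0 = 0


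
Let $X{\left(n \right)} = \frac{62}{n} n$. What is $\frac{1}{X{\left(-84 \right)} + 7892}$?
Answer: $\frac{1}{7954} \approx 0.00012572$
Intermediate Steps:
$X{\left(n \right)} = 62$
$\frac{1}{X{\left(-84 \right)} + 7892} = \frac{1}{62 + 7892} = \frac{1}{7954}$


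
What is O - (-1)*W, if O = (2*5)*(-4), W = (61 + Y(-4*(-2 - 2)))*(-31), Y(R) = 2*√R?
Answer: -2179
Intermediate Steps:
W = -2139 (W = (61 + 2*√(-4*(-2 - 2)))*(-31) = (61 + 2*√(-4*(-4)))*(-31) = (61 + 2*√16)*(-31) = (61 + 2*4)*(-31) = (61 + 8)*(-31) = 69*(-31) = -2139)
O = -40 (O = 10*(-4) = -40)
O - (-1)*W = -40 - (-1)*(-2139) = -40 - 1*2139 = -40 - 2139 = -2179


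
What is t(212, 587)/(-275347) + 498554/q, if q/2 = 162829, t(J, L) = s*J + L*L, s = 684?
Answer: -11079659214/44834476663 ≈ -0.24712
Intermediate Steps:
t(J, L) = L**2 + 684*J (t(J, L) = 684*J + L*L = 684*J + L**2 = L**2 + 684*J)
q = 325658 (q = 2*162829 = 325658)
t(212, 587)/(-275347) + 498554/q = (587**2 + 684*212)/(-275347) + 498554/325658 = (344569 + 145008)*(-1/275347) + 498554*(1/325658) = 489577*(-1/275347) + 249277/162829 = -489577/275347 + 249277/162829 = -11079659214/44834476663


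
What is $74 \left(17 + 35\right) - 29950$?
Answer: $-26102$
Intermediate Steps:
$74 \left(17 + 35\right) - 29950 = 74 \cdot 52 - 29950 = 3848 - 29950 = -26102$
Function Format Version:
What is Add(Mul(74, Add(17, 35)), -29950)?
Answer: -26102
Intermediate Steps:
Add(Mul(74, Add(17, 35)), -29950) = Add(Mul(74, 52), -29950) = Add(3848, -29950) = -26102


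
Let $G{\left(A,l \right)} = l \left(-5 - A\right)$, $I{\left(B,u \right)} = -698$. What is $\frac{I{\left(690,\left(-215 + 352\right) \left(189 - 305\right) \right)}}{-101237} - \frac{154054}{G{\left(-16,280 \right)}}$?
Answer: $- \frac{7796907479}{155904980} \approx -50.011$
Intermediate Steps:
$\frac{I{\left(690,\left(-215 + 352\right) \left(189 - 305\right) \right)}}{-101237} - \frac{154054}{G{\left(-16,280 \right)}} = - \frac{698}{-101237} - \frac{154054}{\left(-1\right) 280 \left(5 - 16\right)} = \left(-698\right) \left(- \frac{1}{101237}\right) - \frac{154054}{\left(-1\right) 280 \left(-11\right)} = \frac{698}{101237} - \frac{154054}{3080} = \frac{698}{101237} - \frac{77027}{1540} = - \frac{7796907479}{155904980}$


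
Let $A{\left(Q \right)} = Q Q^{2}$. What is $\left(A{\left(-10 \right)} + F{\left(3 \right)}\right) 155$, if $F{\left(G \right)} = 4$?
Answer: $-154380$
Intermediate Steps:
$A{\left(Q \right)} = Q^{3}$
$\left(A{\left(-10 \right)} + F{\left(3 \right)}\right) 155 = \left(\left(-10\right)^{3} + 4\right) 155 = \left(-1000 + 4\right) 155 = \left(-996\right) 155 = -154380$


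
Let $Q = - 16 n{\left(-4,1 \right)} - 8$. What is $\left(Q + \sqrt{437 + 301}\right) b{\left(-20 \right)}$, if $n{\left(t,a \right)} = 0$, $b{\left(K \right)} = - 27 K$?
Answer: $-4320 + 1620 \sqrt{82} \approx 10350.0$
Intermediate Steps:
$Q = -8$ ($Q = \left(-16\right) 0 - 8 = 0 - 8 = -8$)
$\left(Q + \sqrt{437 + 301}\right) b{\left(-20 \right)} = \left(-8 + \sqrt{437 + 301}\right) \left(\left(-27\right) \left(-20\right)\right) = \left(-8 + \sqrt{738}\right) 540 = \left(-8 + 3 \sqrt{82}\right) 540 = -4320 + 1620 \sqrt{82}$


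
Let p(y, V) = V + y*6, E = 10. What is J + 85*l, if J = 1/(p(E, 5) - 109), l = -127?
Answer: -474981/44 ≈ -10795.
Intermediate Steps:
p(y, V) = V + 6*y
J = -1/44 (J = 1/((5 + 6*10) - 109) = 1/((5 + 60) - 109) = 1/(65 - 109) = 1/(-44) = -1/44 ≈ -0.022727)
J + 85*l = -1/44 + 85*(-127) = -1/44 - 10795 = -474981/44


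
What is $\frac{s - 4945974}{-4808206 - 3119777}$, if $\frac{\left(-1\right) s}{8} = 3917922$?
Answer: $\frac{1344050}{293629} \approx 4.5774$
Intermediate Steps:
$s = -31343376$ ($s = \left(-8\right) 3917922 = -31343376$)
$\frac{s - 4945974}{-4808206 - 3119777} = \frac{-31343376 - 4945974}{-4808206 - 3119777} = - \frac{36289350}{-7927983} = \left(-36289350\right) \left(- \frac{1}{7927983}\right) = \frac{1344050}{293629}$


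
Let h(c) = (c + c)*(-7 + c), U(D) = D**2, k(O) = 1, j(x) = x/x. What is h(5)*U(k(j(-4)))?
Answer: -20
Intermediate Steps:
j(x) = 1
h(c) = 2*c*(-7 + c) (h(c) = (2*c)*(-7 + c) = 2*c*(-7 + c))
h(5)*U(k(j(-4))) = (2*5*(-7 + 5))*1**2 = (2*5*(-2))*1 = -20*1 = -20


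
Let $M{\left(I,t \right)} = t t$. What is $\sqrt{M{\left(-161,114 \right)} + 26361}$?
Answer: $3 \sqrt{4373} \approx 198.39$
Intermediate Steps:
$M{\left(I,t \right)} = t^{2}$
$\sqrt{M{\left(-161,114 \right)} + 26361} = \sqrt{114^{2} + 26361} = \sqrt{12996 + 26361} = \sqrt{39357} = 3 \sqrt{4373}$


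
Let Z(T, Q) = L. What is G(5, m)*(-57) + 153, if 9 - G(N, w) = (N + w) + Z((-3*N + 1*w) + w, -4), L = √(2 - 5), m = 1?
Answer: -18 + 57*I*√3 ≈ -18.0 + 98.727*I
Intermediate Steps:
L = I*√3 (L = √(-3) = I*√3 ≈ 1.732*I)
Z(T, Q) = I*√3
G(N, w) = 9 - N - w - I*√3 (G(N, w) = 9 - ((N + w) + I*√3) = 9 - (N + w + I*√3) = 9 + (-N - w - I*√3) = 9 - N - w - I*√3)
G(5, m)*(-57) + 153 = (9 - 1*5 - 1*1 - I*√3)*(-57) + 153 = (9 - 5 - 1 - I*√3)*(-57) + 153 = (3 - I*√3)*(-57) + 153 = (-171 + 57*I*√3) + 153 = -18 + 57*I*√3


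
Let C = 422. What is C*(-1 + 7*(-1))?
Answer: -3376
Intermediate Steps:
C*(-1 + 7*(-1)) = 422*(-1 + 7*(-1)) = 422*(-1 - 7) = 422*(-8) = -3376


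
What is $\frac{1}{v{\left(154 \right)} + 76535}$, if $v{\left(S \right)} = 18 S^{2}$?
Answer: $\frac{1}{503423} \approx 1.9864 \cdot 10^{-6}$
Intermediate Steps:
$\frac{1}{v{\left(154 \right)} + 76535} = \frac{1}{18 \cdot 154^{2} + 76535} = \frac{1}{18 \cdot 23716 + 76535} = \frac{1}{426888 + 76535} = \frac{1}{503423}$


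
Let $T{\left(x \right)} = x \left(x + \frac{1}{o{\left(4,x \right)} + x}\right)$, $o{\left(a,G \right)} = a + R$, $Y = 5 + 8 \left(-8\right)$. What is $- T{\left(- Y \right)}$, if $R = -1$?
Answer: $- \frac{215881}{62} \approx -3482.0$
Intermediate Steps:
$Y = -59$ ($Y = 5 - 64 = -59$)
$o{\left(a,G \right)} = -1 + a$ ($o{\left(a,G \right)} = a - 1 = -1 + a$)
$T{\left(x \right)} = x \left(x + \frac{1}{3 + x}\right)$ ($T{\left(x \right)} = x \left(x + \frac{1}{\left(-1 + 4\right) + x}\right) = x \left(x + \frac{1}{3 + x}\right)$)
$- T{\left(- Y \right)} = - \frac{\left(-1\right) \left(-59\right) \left(1 + \left(\left(-1\right) \left(-59\right)\right)^{2} + 3 \left(\left(-1\right) \left(-59\right)\right)\right)}{3 - -59} = - \frac{59 \left(1 + 59^{2} + 3 \cdot 59\right)}{3 + 59} = - \frac{59 \left(1 + 3481 + 177\right)}{62} = - \frac{59 \cdot 3659}{62} = \left(-1\right) \frac{215881}{62} = - \frac{215881}{62}$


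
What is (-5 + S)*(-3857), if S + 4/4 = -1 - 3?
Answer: 38570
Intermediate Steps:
S = -5 (S = -1 + (-1 - 3) = -1 - 4 = -5)
(-5 + S)*(-3857) = (-5 - 5)*(-3857) = -10*(-3857) = 38570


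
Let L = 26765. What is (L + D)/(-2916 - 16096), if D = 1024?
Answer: -27789/19012 ≈ -1.4617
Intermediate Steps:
(L + D)/(-2916 - 16096) = (26765 + 1024)/(-2916 - 16096) = 27789/(-19012) = 27789*(-1/19012) = -27789/19012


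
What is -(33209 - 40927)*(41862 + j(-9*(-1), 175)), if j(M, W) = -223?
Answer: 321369802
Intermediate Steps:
-(33209 - 40927)*(41862 + j(-9*(-1), 175)) = -(33209 - 40927)*(41862 - 223) = -(-7718)*41639 = -1*(-321369802) = 321369802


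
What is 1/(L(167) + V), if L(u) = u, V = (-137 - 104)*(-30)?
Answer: 1/7397 ≈ 0.00013519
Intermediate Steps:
V = 7230 (V = -241*(-30) = 7230)
1/(L(167) + V) = 1/(167 + 7230) = 1/7397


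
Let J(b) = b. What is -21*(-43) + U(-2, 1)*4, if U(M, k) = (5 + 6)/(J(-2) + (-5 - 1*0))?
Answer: 6277/7 ≈ 896.71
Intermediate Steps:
U(M, k) = -11/7 (U(M, k) = (5 + 6)/(-2 + (-5 - 1*0)) = 11/(-2 + (-5 + 0)) = 11/(-2 - 5) = 11/(-7) = 11*(-⅐) = -11/7)
-21*(-43) + U(-2, 1)*4 = -21*(-43) - 11/7*4 = 903 - 44/7 = 6277/7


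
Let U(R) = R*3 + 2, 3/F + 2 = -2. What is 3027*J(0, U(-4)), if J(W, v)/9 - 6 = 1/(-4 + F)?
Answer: 2996730/19 ≈ 1.5772e+5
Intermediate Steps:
F = -¾ (F = 3/(-2 - 2) = 3/(-4) = 3*(-¼) = -¾ ≈ -0.75000)
U(R) = 2 + 3*R (U(R) = 3*R + 2 = 2 + 3*R)
J(W, v) = 990/19 (J(W, v) = 54 + 9/(-4 - ¾) = 54 + 9/(-19/4) = 54 + 9*(-4/19) = 54 - 36/19 = 990/19)
3027*J(0, U(-4)) = 3027*(990/19) = 2996730/19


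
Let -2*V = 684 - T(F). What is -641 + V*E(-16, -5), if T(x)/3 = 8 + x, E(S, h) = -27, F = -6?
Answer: 8512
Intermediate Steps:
T(x) = 24 + 3*x (T(x) = 3*(8 + x) = 24 + 3*x)
V = -339 (V = -(684 - (24 + 3*(-6)))/2 = -(684 - (24 - 18))/2 = -(684 - 1*6)/2 = -(684 - 6)/2 = -½*678 = -339)
-641 + V*E(-16, -5) = -641 - 339*(-27) = -641 + 9153 = 8512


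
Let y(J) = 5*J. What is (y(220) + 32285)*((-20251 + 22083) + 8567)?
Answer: 347170615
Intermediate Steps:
(y(220) + 32285)*((-20251 + 22083) + 8567) = (5*220 + 32285)*((-20251 + 22083) + 8567) = (1100 + 32285)*(1832 + 8567) = 33385*10399 = 347170615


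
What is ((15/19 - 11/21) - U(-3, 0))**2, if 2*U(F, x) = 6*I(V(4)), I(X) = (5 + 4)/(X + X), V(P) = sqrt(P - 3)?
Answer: 111534721/636804 ≈ 175.15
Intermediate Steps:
V(P) = sqrt(-3 + P)
I(X) = 9/(2*X) (I(X) = 9/((2*X)) = 9*(1/(2*X)) = 9/(2*X))
U(F, x) = 27/2 (U(F, x) = (6*(9/(2*(sqrt(-3 + 4)))))/2 = (6*(9/(2*(sqrt(1)))))/2 = (6*((9/2)/1))/2 = (6*((9/2)*1))/2 = (6*(9/2))/2 = (1/2)*27 = 27/2)
((15/19 - 11/21) - U(-3, 0))**2 = ((15/19 - 11/21) - 1*27/2)**2 = ((15*(1/19) - 11*1/21) - 27/2)**2 = ((15/19 - 11/21) - 27/2)**2 = (106/399 - 27/2)**2 = (-10561/798)**2 = 111534721/636804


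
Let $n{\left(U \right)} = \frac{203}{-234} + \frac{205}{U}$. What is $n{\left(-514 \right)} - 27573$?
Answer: $- \frac{829130615}{30069} \approx -27574.0$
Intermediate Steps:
$n{\left(U \right)} = - \frac{203}{234} + \frac{205}{U}$ ($n{\left(U \right)} = 203 \left(- \frac{1}{234}\right) + \frac{205}{U} = - \frac{203}{234} + \frac{205}{U}$)
$n{\left(-514 \right)} - 27573 = \left(- \frac{203}{234} + \frac{205}{-514}\right) - 27573 = \left(- \frac{203}{234} + 205 \left(- \frac{1}{514}\right)\right) - 27573 = \left(- \frac{203}{234} - \frac{205}{514}\right) - 27573 = - \frac{38078}{30069} - 27573 = - \frac{829130615}{30069}$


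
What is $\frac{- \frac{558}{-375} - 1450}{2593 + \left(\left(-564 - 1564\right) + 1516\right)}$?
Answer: $- \frac{181064}{247625} \approx -0.7312$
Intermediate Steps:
$\frac{- \frac{558}{-375} - 1450}{2593 + \left(\left(-564 - 1564\right) + 1516\right)} = \frac{\left(-558\right) \left(- \frac{1}{375}\right) - 1450}{2593 + \left(-2128 + 1516\right)} = \frac{\frac{186}{125} - 1450}{2593 - 612} = - \frac{181064}{125 \cdot 1981} = \left(- \frac{181064}{125}\right) \frac{1}{1981} = - \frac{181064}{247625}$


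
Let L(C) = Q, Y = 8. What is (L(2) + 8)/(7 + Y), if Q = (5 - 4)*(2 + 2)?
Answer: 4/5 ≈ 0.80000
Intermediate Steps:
Q = 4 (Q = 1*4 = 4)
L(C) = 4
(L(2) + 8)/(7 + Y) = (4 + 8)/(7 + 8) = 12/15 = 12*(1/15) = 4/5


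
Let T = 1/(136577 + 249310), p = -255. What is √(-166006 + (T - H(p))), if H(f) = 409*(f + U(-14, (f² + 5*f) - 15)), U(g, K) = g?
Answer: I*√8336657867026578/385887 ≈ 236.61*I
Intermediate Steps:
T = 1/385887 ≈ 2.5914e-6
H(f) = -5726 + 409*f (H(f) = 409*(f - 14) = 409*(-14 + f) = -5726 + 409*f)
√(-166006 + (T - H(p))) = √(-166006 + (1/385887 - (-5726 + 409*(-255)))) = √(-166006 + (1/385887 - (-5726 - 104295))) = √(-166006 + (1/385887 - 1*(-110021))) = √(-166006 + (1/385887 + 110021)) = √(-166006 + 42455673628/385887) = √(-21603883694/385887) = I*√8336657867026578/385887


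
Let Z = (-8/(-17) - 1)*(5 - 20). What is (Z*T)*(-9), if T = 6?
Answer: -7290/17 ≈ -428.82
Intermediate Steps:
Z = 135/17 (Z = (-8*(-1/17) - 1)*(-15) = (8/17 - 1)*(-15) = -9/17*(-15) = 135/17 ≈ 7.9412)
(Z*T)*(-9) = ((135/17)*6)*(-9) = (810/17)*(-9) = -7290/17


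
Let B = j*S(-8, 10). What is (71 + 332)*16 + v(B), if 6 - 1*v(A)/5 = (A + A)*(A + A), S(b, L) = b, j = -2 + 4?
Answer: 1358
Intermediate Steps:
j = 2
B = -16 (B = 2*(-8) = -16)
v(A) = 30 - 20*A² (v(A) = 30 - 5*(A + A)*(A + A) = 30 - 5*2*A*2*A = 30 - 20*A²)
(71 + 332)*16 + v(B) = (71 + 332)*16 + (30 - 20*(-16)²) = 403*16 + (30 - 20*256) = 6448 + (30 - 5120) = 6448 - 5090 = 1358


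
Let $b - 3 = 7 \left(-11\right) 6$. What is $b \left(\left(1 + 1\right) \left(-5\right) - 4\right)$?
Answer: $6426$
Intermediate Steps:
$b = -459$ ($b = 3 + 7 \left(-11\right) 6 = 3 - 462 = -459$)
$b \left(\left(1 + 1\right) \left(-5\right) - 4\right) = - 459 \left(\left(1 + 1\right) \left(-5\right) - 4\right) = - 459 \left(2 \left(-5\right) - 4\right) = - 459 \left(-10 - 4\right) = \left(-459\right) \left(-14\right) = 6426$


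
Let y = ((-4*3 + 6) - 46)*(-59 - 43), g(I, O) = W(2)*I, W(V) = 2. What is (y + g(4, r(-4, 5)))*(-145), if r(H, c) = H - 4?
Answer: -770240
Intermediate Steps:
r(H, c) = -4 + H
g(I, O) = 2*I
y = 5304 (y = ((-12 + 6) - 46)*(-102) = (-6 - 46)*(-102) = -52*(-102) = 5304)
(y + g(4, r(-4, 5)))*(-145) = (5304 + 2*4)*(-145) = (5304 + 8)*(-145) = 5312*(-145) = -770240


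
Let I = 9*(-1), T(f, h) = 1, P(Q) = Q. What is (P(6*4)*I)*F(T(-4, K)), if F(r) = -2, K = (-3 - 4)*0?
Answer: 432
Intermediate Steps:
K = 0 (K = -7*0 = 0)
I = -9
(P(6*4)*I)*F(T(-4, K)) = ((6*4)*(-9))*(-2) = (24*(-9))*(-2) = -216*(-2) = 432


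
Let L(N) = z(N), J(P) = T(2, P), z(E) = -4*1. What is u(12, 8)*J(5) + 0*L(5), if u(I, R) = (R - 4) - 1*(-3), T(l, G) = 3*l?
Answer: 42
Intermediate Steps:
z(E) = -4
J(P) = 6 (J(P) = 3*2 = 6)
L(N) = -4
u(I, R) = -1 + R (u(I, R) = (-4 + R) + 3 = -1 + R)
u(12, 8)*J(5) + 0*L(5) = (-1 + 8)*6 + 0*(-4) = 7*6 + 0 = 42 + 0 = 42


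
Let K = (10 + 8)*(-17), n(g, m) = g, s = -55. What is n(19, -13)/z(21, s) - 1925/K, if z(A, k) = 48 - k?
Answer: 204089/31518 ≈ 6.4753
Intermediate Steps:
K = -306 (K = 18*(-17) = -306)
n(19, -13)/z(21, s) - 1925/K = 19/(48 - 1*(-55)) - 1925/(-306) = 19/(48 + 55) - 1925*(-1/306) = 19/103 + 1925/306 = 204089/31518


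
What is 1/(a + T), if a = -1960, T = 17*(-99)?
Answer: -1/3643 ≈ -0.00027450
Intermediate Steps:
T = -1683
1/(a + T) = 1/(-1960 - 1683) = 1/(-3643) = -1/3643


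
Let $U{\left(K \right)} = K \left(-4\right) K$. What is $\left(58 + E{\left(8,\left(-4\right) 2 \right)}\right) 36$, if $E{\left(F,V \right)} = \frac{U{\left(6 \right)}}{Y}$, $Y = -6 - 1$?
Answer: $\frac{19800}{7} \approx 2828.6$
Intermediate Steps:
$U{\left(K \right)} = - 4 K^{2}$ ($U{\left(K \right)} = - 4 K K = - 4 K^{2}$)
$Y = -7$ ($Y = -6 - 1 = -7$)
$E{\left(F,V \right)} = \frac{144}{7}$ ($E{\left(F,V \right)} = \frac{\left(-4\right) 6^{2}}{-7} = \left(-4\right) 36 \left(- \frac{1}{7}\right) = \left(-144\right) \left(- \frac{1}{7}\right) = \frac{144}{7}$)
$\left(58 + E{\left(8,\left(-4\right) 2 \right)}\right) 36 = \left(58 + \frac{144}{7}\right) 36 = \frac{550}{7} \cdot 36 = \frac{19800}{7}$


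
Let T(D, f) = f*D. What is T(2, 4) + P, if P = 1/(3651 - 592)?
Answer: 24473/3059 ≈ 8.0003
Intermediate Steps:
T(D, f) = D*f
P = 1/3059 ≈ 0.00032690
T(2, 4) + P = 2*4 + 1/3059 = 8 + 1/3059 = 24473/3059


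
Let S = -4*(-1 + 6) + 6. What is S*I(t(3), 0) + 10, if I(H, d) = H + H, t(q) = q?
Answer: -74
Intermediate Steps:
I(H, d) = 2*H
S = -14 (S = -4*5 + 6 = -20 + 6 = -14)
S*I(t(3), 0) + 10 = -28*3 + 10 = -14*6 + 10 = -84 + 10 = -74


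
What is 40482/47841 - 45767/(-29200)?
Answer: 1123871149/465652400 ≈ 2.4135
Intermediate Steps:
40482/47841 - 45767/(-29200) = 40482*(1/47841) - 45767*(-1/29200) = 13494/15947 + 45767/29200 = 1123871149/465652400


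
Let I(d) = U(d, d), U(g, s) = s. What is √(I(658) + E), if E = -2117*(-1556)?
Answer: √3294710 ≈ 1815.1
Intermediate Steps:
E = 3294052
I(d) = d
√(I(658) + E) = √(658 + 3294052) = √3294710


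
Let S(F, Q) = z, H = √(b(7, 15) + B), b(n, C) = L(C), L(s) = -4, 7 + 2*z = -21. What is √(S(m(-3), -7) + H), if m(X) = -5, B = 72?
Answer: √(-14 + 2*√17) ≈ 2.3987*I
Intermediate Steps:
z = -14 (z = -7/2 + (½)*(-21) = -7/2 - 21/2 = -14)
b(n, C) = -4
H = 2*√17 (H = √(-4 + 72) = √68 = 2*√17 ≈ 8.2462)
S(F, Q) = -14
√(S(m(-3), -7) + H) = √(-14 + 2*√17)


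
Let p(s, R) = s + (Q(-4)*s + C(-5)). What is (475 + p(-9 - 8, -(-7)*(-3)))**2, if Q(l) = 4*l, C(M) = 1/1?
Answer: 534361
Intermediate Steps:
C(M) = 1
p(s, R) = 1 - 15*s (p(s, R) = s + ((4*(-4))*s + 1) = s + (-16*s + 1) = s + (1 - 16*s) = 1 - 15*s)
(475 + p(-9 - 8, -(-7)*(-3)))**2 = (475 + (1 - 15*(-9 - 8)))**2 = (475 + (1 - 15*(-17)))**2 = (475 + (1 + 255))**2 = (475 + 256)**2 = 731**2 = 534361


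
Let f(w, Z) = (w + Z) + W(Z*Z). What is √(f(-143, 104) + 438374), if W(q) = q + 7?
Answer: √449158 ≈ 670.19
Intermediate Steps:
W(q) = 7 + q
f(w, Z) = 7 + Z + w + Z² (f(w, Z) = (w + Z) + (7 + Z*Z) = (Z + w) + (7 + Z²) = 7 + Z + w + Z²)
√(f(-143, 104) + 438374) = √((7 + 104 - 143 + 104²) + 438374) = √((7 + 104 - 143 + 10816) + 438374) = √(10784 + 438374) = √449158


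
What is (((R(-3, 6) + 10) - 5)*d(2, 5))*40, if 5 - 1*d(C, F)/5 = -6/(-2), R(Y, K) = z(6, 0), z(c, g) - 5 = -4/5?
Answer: 3680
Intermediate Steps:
z(c, g) = 21/5 (z(c, g) = 5 - 4/5 = 5 - 4*⅕ = 5 - ⅘ = 21/5)
R(Y, K) = 21/5
d(C, F) = 10 (d(C, F) = 25 - (-30)/(-2) = 25 - (-30)*(-1)/2 = 25 - 5*3 = 25 - 15 = 10)
(((R(-3, 6) + 10) - 5)*d(2, 5))*40 = (((21/5 + 10) - 5)*10)*40 = ((71/5 - 5)*10)*40 = ((46/5)*10)*40 = 92*40 = 3680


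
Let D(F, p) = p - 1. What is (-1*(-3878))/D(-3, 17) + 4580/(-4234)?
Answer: 4086543/16936 ≈ 241.29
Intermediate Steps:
D(F, p) = -1 + p
(-1*(-3878))/D(-3, 17) + 4580/(-4234) = (-1*(-3878))/(-1 + 17) + 4580/(-4234) = 3878/16 + 4580*(-1/4234) = 3878*(1/16) - 2290/2117 = 1939/8 - 2290/2117 = 4086543/16936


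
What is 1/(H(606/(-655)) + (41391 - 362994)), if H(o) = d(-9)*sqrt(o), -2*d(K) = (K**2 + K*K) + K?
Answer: -140433310/45163776160239 + 17*I*sqrt(396930)/15054592053413 ≈ -3.1094e-6 + 7.1144e-10*I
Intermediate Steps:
d(K) = -K**2 - K/2 (d(K) = -((K**2 + K*K) + K)/2 = -((K**2 + K**2) + K)/2 = -(2*K**2 + K)/2 = -(K + 2*K**2)/2 = -K**2 - K/2)
H(o) = -153*sqrt(o)/2 (H(o) = (-1*(-9)*(1/2 - 9))*sqrt(o) = (-1*(-9)*(-17/2))*sqrt(o) = -153*sqrt(o)/2)
1/(H(606/(-655)) + (41391 - 362994)) = 1/(-153*sqrt(606)*(I*sqrt(655)/655)/2 + (41391 - 362994)) = 1/(-153*I*sqrt(396930)/655/2 - 321603) = 1/(-153*I*sqrt(396930)/1310 - 321603) = 1/(-321603 - 153*I*sqrt(396930)/1310)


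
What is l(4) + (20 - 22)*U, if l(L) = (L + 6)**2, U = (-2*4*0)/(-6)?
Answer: 100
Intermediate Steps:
U = 0 (U = -8*0*(-1/6) = 0*(-1/6) = 0)
l(L) = (6 + L)**2
l(4) + (20 - 22)*U = (6 + 4)**2 + (20 - 22)*0 = 10**2 - 2*0 = 100 + 0 = 100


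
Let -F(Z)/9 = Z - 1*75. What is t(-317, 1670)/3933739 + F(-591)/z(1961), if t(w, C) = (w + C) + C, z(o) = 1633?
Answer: 23583768125/6423795787 ≈ 3.6713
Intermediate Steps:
t(w, C) = w + 2*C (t(w, C) = (C + w) + C = w + 2*C)
F(Z) = 675 - 9*Z (F(Z) = -9*(Z - 1*75) = -9*(Z - 75) = -9*(-75 + Z) = 675 - 9*Z)
t(-317, 1670)/3933739 + F(-591)/z(1961) = (-317 + 2*1670)/3933739 + (675 - 9*(-591))/1633 = (-317 + 3340)*(1/3933739) + (675 + 5319)*(1/1633) = 3023*(1/3933739) + 5994*(1/1633) = 3023/3933739 + 5994/1633 = 23583768125/6423795787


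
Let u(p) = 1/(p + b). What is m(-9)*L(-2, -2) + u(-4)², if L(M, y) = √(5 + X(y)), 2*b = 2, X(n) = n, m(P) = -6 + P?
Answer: ⅑ - 15*√3 ≈ -25.870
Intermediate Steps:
b = 1 (b = (½)*2 = 1)
L(M, y) = √(5 + y)
u(p) = 1/(1 + p) (u(p) = 1/(p + 1) = 1/(1 + p))
m(-9)*L(-2, -2) + u(-4)² = (-6 - 9)*√(5 - 2) + (1/(1 - 4))² = -15*√3 + (1/(-3))² = -15*√3 + (-⅓)² = -15*√3 + ⅑ = ⅑ - 15*√3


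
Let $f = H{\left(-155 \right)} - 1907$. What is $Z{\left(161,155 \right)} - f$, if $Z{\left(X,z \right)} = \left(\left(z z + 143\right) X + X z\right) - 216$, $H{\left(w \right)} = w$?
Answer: $3917849$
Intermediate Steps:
$Z{\left(X,z \right)} = -216 + X z + X \left(143 + z^{2}\right)$ ($Z{\left(X,z \right)} = \left(\left(z^{2} + 143\right) X + X z\right) - 216 = \left(\left(143 + z^{2}\right) X + X z\right) - 216 = \left(X \left(143 + z^{2}\right) + X z\right) - 216 = \left(X z + X \left(143 + z^{2}\right)\right) - 216 = -216 + X z + X \left(143 + z^{2}\right)$)
$f = -2062$ ($f = -155 - 1907 = -2062$)
$Z{\left(161,155 \right)} - f = \left(-216 + 143 \cdot 161 + 161 \cdot 155 + 161 \cdot 155^{2}\right) - -2062 = \left(-216 + 23023 + 24955 + 161 \cdot 24025\right) + 2062 = \left(-216 + 23023 + 24955 + 3868025\right) + 2062 = 3915787 + 2062 = 3917849$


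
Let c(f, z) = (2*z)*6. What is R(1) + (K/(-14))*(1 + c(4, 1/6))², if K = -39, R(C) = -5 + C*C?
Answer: 295/14 ≈ 21.071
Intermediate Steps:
R(C) = -5 + C²
c(f, z) = 12*z
R(1) + (K/(-14))*(1 + c(4, 1/6))² = (-5 + 1²) + (-39/(-14))*(1 + 12/6)² = (-5 + 1) + (-39*(-1/14))*(1 + 12*(⅙))² = -4 + 39*(1 + 2)²/14 = -4 + (39/14)*3² = -4 + (39/14)*9 = -4 + 351/14 = 295/14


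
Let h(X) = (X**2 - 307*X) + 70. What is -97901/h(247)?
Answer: 97901/14750 ≈ 6.6374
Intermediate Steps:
h(X) = 70 + X**2 - 307*X
-97901/h(247) = -97901/(70 + 247**2 - 307*247) = -97901/(70 + 61009 - 75829) = -97901/(-14750) = -97901*(-1/14750) = 97901/14750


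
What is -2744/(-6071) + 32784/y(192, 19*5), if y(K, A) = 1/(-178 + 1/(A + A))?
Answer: -3365525661728/576745 ≈ -5.8354e+6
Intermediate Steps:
y(K, A) = 1/(-178 + 1/(2*A))
-2744/(-6071) + 32784/y(192, 19*5) = -2744/(-6071) + 32784/((-2*19*5/(-1 + 356*(19*5)))) = -2744*(-1/6071) + 32784/((-2*95/(-1 + 356*95))) = 2744/6071 + 32784/((-2*95/(-1 + 33820))) = 2744/6071 + 32784/((-2*95/33819)) = 2744/6071 + 32784/((-2*95*1/33819)) = 2744/6071 + 32784/(-190/33819) = 2744/6071 + 32784*(-33819/190) = 2744/6071 - 554361048/95 = -3365525661728/576745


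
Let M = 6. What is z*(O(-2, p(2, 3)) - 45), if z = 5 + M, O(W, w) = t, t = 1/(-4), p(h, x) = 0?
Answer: -1991/4 ≈ -497.75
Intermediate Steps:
t = -¼ ≈ -0.25000
O(W, w) = -¼
z = 11 (z = 5 + 6 = 11)
z*(O(-2, p(2, 3)) - 45) = 11*(-¼ - 45) = 11*(-181/4) = -1991/4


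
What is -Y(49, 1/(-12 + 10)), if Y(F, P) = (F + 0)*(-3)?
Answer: 147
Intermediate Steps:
Y(F, P) = -3*F (Y(F, P) = F*(-3) = -3*F)
-Y(49, 1/(-12 + 10)) = -(-3)*49 = -1*(-147) = 147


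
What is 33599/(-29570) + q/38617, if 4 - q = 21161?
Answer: -1923105073/1141904690 ≈ -1.6841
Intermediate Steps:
q = -21157 (q = 4 - 1*21161 = 4 - 21161 = -21157)
33599/(-29570) + q/38617 = 33599/(-29570) - 21157/38617 = 33599*(-1/29570) - 21157*1/38617 = -33599/29570 - 21157/38617 = -1923105073/1141904690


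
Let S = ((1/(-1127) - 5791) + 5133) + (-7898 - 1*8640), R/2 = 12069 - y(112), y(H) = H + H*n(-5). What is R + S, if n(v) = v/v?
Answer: 7318737/1127 ≈ 6494.0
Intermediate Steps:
n(v) = 1
y(H) = 2*H (y(H) = H + H*1 = H + H = 2*H)
R = 23690 (R = 2*(12069 - 2*112) = 2*(12069 - 1*224) = 2*(12069 - 224) = 2*11845 = 23690)
S = -19379893/1127 (S = ((-1/1127 - 5791) + 5133) + (-7898 - 8640) = (-6526458/1127 + 5133) - 16538 = -741567/1127 - 16538 = -19379893/1127 ≈ -17196.)
R + S = 23690 - 19379893/1127 = 7318737/1127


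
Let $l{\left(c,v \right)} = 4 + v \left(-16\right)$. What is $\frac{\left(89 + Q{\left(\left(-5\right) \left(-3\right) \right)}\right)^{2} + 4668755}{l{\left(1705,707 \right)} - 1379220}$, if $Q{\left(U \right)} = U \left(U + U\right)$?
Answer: $- \frac{1239819}{347632} \approx -3.5665$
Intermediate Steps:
$l{\left(c,v \right)} = 4 - 16 v$
$Q{\left(U \right)} = 2 U^{2}$ ($Q{\left(U \right)} = U 2 U = 2 U^{2}$)
$\frac{\left(89 + Q{\left(\left(-5\right) \left(-3\right) \right)}\right)^{2} + 4668755}{l{\left(1705,707 \right)} - 1379220} = \frac{\left(89 + 2 \left(\left(-5\right) \left(-3\right)\right)^{2}\right)^{2} + 4668755}{\left(4 - 11312\right) - 1379220} = \frac{\left(89 + 2 \cdot 15^{2}\right)^{2} + 4668755}{\left(4 - 11312\right) - 1379220} = \frac{\left(89 + 2 \cdot 225\right)^{2} + 4668755}{-11308 - 1379220} = \frac{\left(89 + 450\right)^{2} + 4668755}{-1390528} = \left(539^{2} + 4668755\right) \left(- \frac{1}{1390528}\right) = \left(290521 + 4668755\right) \left(- \frac{1}{1390528}\right) = 4959276 \left(- \frac{1}{1390528}\right) = - \frac{1239819}{347632}$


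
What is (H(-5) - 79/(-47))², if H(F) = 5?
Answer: 98596/2209 ≈ 44.634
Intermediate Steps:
(H(-5) - 79/(-47))² = (5 - 79/(-47))² = (5 - 79*(-1/47))² = (5 + 79/47)² = (314/47)² = 98596/2209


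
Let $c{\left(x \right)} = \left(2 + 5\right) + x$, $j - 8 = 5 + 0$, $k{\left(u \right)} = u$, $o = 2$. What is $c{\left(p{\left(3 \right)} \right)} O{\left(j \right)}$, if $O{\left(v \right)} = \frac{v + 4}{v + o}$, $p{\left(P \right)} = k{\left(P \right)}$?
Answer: $\frac{34}{3} \approx 11.333$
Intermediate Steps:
$j = 13$ ($j = 8 + \left(5 + 0\right) = 8 + 5 = 13$)
$p{\left(P \right)} = P$
$c{\left(x \right)} = 7 + x$
$O{\left(v \right)} = \frac{4 + v}{2 + v}$ ($O{\left(v \right)} = \frac{v + 4}{v + 2} = \frac{4 + v}{2 + v}$)
$c{\left(p{\left(3 \right)} \right)} O{\left(j \right)} = \left(7 + 3\right) \frac{4 + 13}{2 + 13} = 10 \cdot \frac{1}{15} \cdot 17 = 10 \cdot \frac{17}{15} = \frac{34}{3}$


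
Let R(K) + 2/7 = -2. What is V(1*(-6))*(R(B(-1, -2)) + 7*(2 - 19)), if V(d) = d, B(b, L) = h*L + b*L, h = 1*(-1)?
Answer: 5094/7 ≈ 727.71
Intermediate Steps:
h = -1
B(b, L) = -L + L*b (B(b, L) = -L + b*L = -L + L*b)
R(K) = -16/7 (R(K) = -2/7 - 2 = -16/7)
V(1*(-6))*(R(B(-1, -2)) + 7*(2 - 19)) = (1*(-6))*(-16/7 + 7*(2 - 19)) = -6*(-16/7 + 7*(-17)) = -6*(-16/7 - 119) = -6*(-849/7) = 5094/7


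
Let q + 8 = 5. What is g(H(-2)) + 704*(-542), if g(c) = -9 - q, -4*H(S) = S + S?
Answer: -381574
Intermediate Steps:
q = -3 (q = -8 + 5 = -3)
H(S) = -S/2 (H(S) = -(S + S)/4 = -S/2)
g(c) = -6 (g(c) = -9 - 1*(-3) = -9 + 3 = -6)
g(H(-2)) + 704*(-542) = -6 + 704*(-542) = -6 - 381568 = -381574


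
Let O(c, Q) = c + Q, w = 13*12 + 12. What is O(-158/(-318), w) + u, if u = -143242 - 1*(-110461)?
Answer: -5185388/159 ≈ -32613.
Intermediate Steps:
w = 168 (w = 156 + 12 = 168)
u = -32781 (u = -143242 + 110461 = -32781)
O(c, Q) = Q + c
O(-158/(-318), w) + u = (168 - 158/(-318)) - 32781 = (168 - 158*(-1/318)) - 32781 = (168 + 79/159) - 32781 = 26791/159 - 32781 = -5185388/159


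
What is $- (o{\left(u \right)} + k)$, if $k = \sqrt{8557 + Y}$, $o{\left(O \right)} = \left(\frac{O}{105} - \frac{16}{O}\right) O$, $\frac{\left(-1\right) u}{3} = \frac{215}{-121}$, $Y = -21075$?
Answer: $\frac{1612057}{102487} - i \sqrt{12518} \approx 15.729 - 111.88 i$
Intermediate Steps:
$u = \frac{645}{121}$ ($u = - 3 \frac{215}{-121} = - 3 \cdot 215 \left(- \frac{1}{121}\right) = \left(-3\right) \left(- \frac{215}{121}\right) = \frac{645}{121} \approx 5.3306$)
$o{\left(O \right)} = O \left(- \frac{16}{O} + \frac{O}{105}\right)$ ($o{\left(O \right)} = \left(O \frac{1}{105} - \frac{16}{O}\right) O = \left(\frac{O}{105} - \frac{16}{O}\right) O = \left(- \frac{16}{O} + \frac{O}{105}\right) O = O \left(- \frac{16}{O} + \frac{O}{105}\right)$)
$k = i \sqrt{12518}$ ($k = \sqrt{8557 - 21075} = \sqrt{-12518} = i \sqrt{12518} \approx 111.88 i$)
$- (o{\left(u \right)} + k) = - (\left(-16 + \frac{\left(\frac{645}{121}\right)^{2}}{105}\right) + i \sqrt{12518}) = - (\left(-16 + \frac{1}{105} \cdot \frac{416025}{14641}\right) + i \sqrt{12518}) = - (\left(-16 + \frac{27735}{102487}\right) + i \sqrt{12518}) = - (- \frac{1612057}{102487} + i \sqrt{12518}) = \frac{1612057}{102487} - i \sqrt{12518}$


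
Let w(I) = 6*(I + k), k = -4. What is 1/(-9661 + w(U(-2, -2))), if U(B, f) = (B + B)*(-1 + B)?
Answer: -1/9613 ≈ -0.00010403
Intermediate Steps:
U(B, f) = 2*B*(-1 + B) (U(B, f) = (2*B)*(-1 + B) = 2*B*(-1 + B))
w(I) = -24 + 6*I (w(I) = 6*(I - 4) = 6*(-4 + I) = -24 + 6*I)
1/(-9661 + w(U(-2, -2))) = 1/(-9661 + (-24 + 6*(2*(-2)*(-1 - 2)))) = 1/(-9661 + (-24 + 6*(2*(-2)*(-3)))) = 1/(-9661 + (-24 + 6*12)) = 1/(-9661 + (-24 + 72)) = 1/(-9661 + 48) = 1/(-9613) = -1/9613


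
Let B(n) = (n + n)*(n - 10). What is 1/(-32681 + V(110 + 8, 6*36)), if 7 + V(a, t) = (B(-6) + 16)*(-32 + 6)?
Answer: -1/38096 ≈ -2.6249e-5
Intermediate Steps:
B(n) = 2*n*(-10 + n) (B(n) = (2*n)*(-10 + n) = 2*n*(-10 + n))
V(a, t) = -5415 (V(a, t) = -7 + (2*(-6)*(-10 - 6) + 16)*(-32 + 6) = -7 + (2*(-6)*(-16) + 16)*(-26) = -7 + (192 + 16)*(-26) = -7 + 208*(-26) = -7 - 5408 = -5415)
1/(-32681 + V(110 + 8, 6*36)) = 1/(-32681 - 5415) = 1/(-38096) = -1/38096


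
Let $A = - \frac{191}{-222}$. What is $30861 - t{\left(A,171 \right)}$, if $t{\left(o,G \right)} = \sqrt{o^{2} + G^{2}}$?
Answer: $30861 - \frac{5 \sqrt{57645997}}{222} \approx 30690.0$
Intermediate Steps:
$A = \frac{191}{222}$ ($A = \left(-191\right) \left(- \frac{1}{222}\right) = \frac{191}{222} \approx 0.86036$)
$t{\left(o,G \right)} = \sqrt{G^{2} + o^{2}}$
$30861 - t{\left(A,171 \right)} = 30861 - \sqrt{171^{2} + \left(\frac{191}{222}\right)^{2}} = 30861 - \sqrt{29241 + \frac{36481}{49284}} = 30861 - \sqrt{\frac{1441149925}{49284}} = 30861 - \frac{5 \sqrt{57645997}}{222}$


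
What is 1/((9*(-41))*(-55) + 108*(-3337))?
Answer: -1/340101 ≈ -2.9403e-6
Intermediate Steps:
1/((9*(-41))*(-55) + 108*(-3337)) = 1/(-369*(-55) - 360396) = 1/(20295 - 360396) = 1/(-340101) = -1/340101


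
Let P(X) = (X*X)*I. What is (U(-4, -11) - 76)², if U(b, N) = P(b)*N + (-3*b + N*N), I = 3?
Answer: 221841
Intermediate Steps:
P(X) = 3*X² (P(X) = (X*X)*3 = X²*3 = 3*X²)
U(b, N) = N² - 3*b + 3*N*b² (U(b, N) = (3*b²)*N + (-3*b + N*N) = 3*N*b² + (-3*b + N²) = 3*N*b² + (N² - 3*b) = N² - 3*b + 3*N*b²)
(U(-4, -11) - 76)² = (((-11)² - 3*(-4) + 3*(-11)*(-4)²) - 76)² = ((121 + 12 + 3*(-11)*16) - 76)² = ((121 + 12 - 528) - 76)² = (-395 - 76)² = (-471)² = 221841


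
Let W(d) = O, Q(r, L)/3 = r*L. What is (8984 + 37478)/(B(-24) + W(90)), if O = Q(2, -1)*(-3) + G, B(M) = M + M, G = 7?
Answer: -46462/23 ≈ -2020.1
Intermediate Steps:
Q(r, L) = 3*L*r (Q(r, L) = 3*(r*L) = 3*(L*r) = 3*L*r)
B(M) = 2*M
O = 25 (O = (3*(-1)*2)*(-3) + 7 = -6*(-3) + 7 = 18 + 7 = 25)
W(d) = 25
(8984 + 37478)/(B(-24) + W(90)) = (8984 + 37478)/(2*(-24) + 25) = 46462/(-48 + 25) = 46462/(-23) = 46462*(-1/23) = -46462/23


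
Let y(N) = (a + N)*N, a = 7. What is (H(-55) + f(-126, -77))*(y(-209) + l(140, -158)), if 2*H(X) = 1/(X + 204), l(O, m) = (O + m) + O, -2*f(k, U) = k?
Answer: 397466750/149 ≈ 2.6676e+6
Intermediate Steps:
f(k, U) = -k/2
y(N) = N*(7 + N) (y(N) = (7 + N)*N = N*(7 + N))
l(O, m) = m + 2*O
H(X) = 1/(2*(204 + X)) (H(X) = 1/(2*(X + 204)) = 1/(2*(204 + X)))
(H(-55) + f(-126, -77))*(y(-209) + l(140, -158)) = (1/(2*(204 - 55)) - 1/2*(-126))*(-209*(7 - 209) + (-158 + 2*140)) = ((1/2)/149 + 63)*(-209*(-202) + (-158 + 280)) = ((1/2)*(1/149) + 63)*(42218 + 122) = (1/298 + 63)*42340 = (18775/298)*42340 = 397466750/149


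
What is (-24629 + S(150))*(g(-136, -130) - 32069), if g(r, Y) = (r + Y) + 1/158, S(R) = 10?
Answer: 125776723051/158 ≈ 7.9606e+8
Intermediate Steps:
g(r, Y) = 1/158 + Y + r (g(r, Y) = (Y + r) + 1/158 = 1/158 + Y + r)
(-24629 + S(150))*(g(-136, -130) - 32069) = (-24629 + 10)*((1/158 - 130 - 136) - 32069) = -24619*(-42027/158 - 32069) = -24619*(-5108929/158) = 125776723051/158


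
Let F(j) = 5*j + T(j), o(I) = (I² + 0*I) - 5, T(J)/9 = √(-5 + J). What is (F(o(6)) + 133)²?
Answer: 85050 + 5184*√26 ≈ 1.1148e+5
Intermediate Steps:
T(J) = 9*√(-5 + J)
o(I) = -5 + I² (o(I) = (I² + 0) - 5 = I² - 5 = -5 + I²)
F(j) = 5*j + 9*√(-5 + j)
(F(o(6)) + 133)² = ((5*(-5 + 6²) + 9*√(-5 + (-5 + 6²))) + 133)² = ((5*(-5 + 36) + 9*√(-5 + (-5 + 36))) + 133)² = ((5*31 + 9*√(-5 + 31)) + 133)² = ((155 + 9*√26) + 133)² = (288 + 9*√26)²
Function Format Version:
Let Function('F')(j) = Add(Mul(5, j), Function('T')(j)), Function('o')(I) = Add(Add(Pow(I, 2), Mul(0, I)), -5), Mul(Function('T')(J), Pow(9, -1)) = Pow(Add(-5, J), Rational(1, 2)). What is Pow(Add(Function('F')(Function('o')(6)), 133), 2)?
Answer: Add(85050, Mul(5184, Pow(26, Rational(1, 2)))) ≈ 1.1148e+5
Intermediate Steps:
Function('T')(J) = Mul(9, Pow(Add(-5, J), Rational(1, 2)))
Function('o')(I) = Add(-5, Pow(I, 2)) (Function('o')(I) = Add(Add(Pow(I, 2), 0), -5) = Add(Pow(I, 2), -5) = Add(-5, Pow(I, 2)))
Function('F')(j) = Add(Mul(5, j), Mul(9, Pow(Add(-5, j), Rational(1, 2))))
Pow(Add(Function('F')(Function('o')(6)), 133), 2) = Pow(Add(Add(Mul(5, Add(-5, Pow(6, 2))), Mul(9, Pow(Add(-5, Add(-5, Pow(6, 2))), Rational(1, 2)))), 133), 2) = Pow(Add(Add(Mul(5, Add(-5, 36)), Mul(9, Pow(Add(-5, Add(-5, 36)), Rational(1, 2)))), 133), 2) = Pow(Add(Add(Mul(5, 31), Mul(9, Pow(Add(-5, 31), Rational(1, 2)))), 133), 2) = Pow(Add(Add(155, Mul(9, Pow(26, Rational(1, 2)))), 133), 2) = Pow(Add(288, Mul(9, Pow(26, Rational(1, 2)))), 2)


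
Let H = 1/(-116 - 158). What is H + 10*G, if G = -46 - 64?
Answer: -301401/274 ≈ -1100.0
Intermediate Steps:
H = -1/274 (H = 1/(-274) = -1/274 ≈ -0.0036496)
G = -110
H + 10*G = -1/274 + 10*(-110) = -1/274 - 1100 = -301401/274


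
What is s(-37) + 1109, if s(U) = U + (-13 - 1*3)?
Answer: 1056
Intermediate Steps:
s(U) = -16 + U (s(U) = U + (-13 - 3) = U - 16 = -16 + U)
s(-37) + 1109 = (-16 - 37) + 1109 = -53 + 1109 = 1056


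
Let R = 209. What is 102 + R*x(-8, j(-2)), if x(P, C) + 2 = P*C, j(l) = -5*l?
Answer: -17036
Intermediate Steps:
x(P, C) = -2 + C*P (x(P, C) = -2 + P*C = -2 + C*P)
102 + R*x(-8, j(-2)) = 102 + 209*(-2 - 5*(-2)*(-8)) = 102 + 209*(-2 + 10*(-8)) = 102 + 209*(-2 - 80) = 102 + 209*(-82) = 102 - 17138 = -17036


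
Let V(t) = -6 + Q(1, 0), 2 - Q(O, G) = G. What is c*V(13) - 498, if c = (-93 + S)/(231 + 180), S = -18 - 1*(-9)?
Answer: -68090/137 ≈ -497.01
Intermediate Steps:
S = -9 (S = -18 + 9 = -9)
Q(O, G) = 2 - G
V(t) = -4 (V(t) = -6 + (2 - 1*0) = -6 + (2 + 0) = -6 + 2 = -4)
c = -34/137 (c = (-93 - 9)/(231 + 180) = -102/411 = -102*1/411 = -34/137 ≈ -0.24818)
c*V(13) - 498 = -34/137*(-4) - 498 = 136/137 - 498 = -68090/137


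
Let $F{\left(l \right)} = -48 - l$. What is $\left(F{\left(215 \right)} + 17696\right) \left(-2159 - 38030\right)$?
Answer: $-700614837$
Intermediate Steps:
$\left(F{\left(215 \right)} + 17696\right) \left(-2159 - 38030\right) = \left(\left(-48 - 215\right) + 17696\right) \left(-2159 - 38030\right) = \left(\left(-48 - 215\right) + 17696\right) \left(-40189\right) = \left(-263 + 17696\right) \left(-40189\right) = 17433 \left(-40189\right) = -700614837$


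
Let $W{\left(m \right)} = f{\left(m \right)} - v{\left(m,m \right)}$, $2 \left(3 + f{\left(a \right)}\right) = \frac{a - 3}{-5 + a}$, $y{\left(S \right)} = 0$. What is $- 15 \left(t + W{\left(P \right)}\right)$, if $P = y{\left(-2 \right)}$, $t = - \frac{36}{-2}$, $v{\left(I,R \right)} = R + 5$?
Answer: $- \frac{309}{2} \approx -154.5$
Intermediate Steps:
$v{\left(I,R \right)} = 5 + R$
$f{\left(a \right)} = -3 + \frac{-3 + a}{2 \left(-5 + a\right)}$ ($f{\left(a \right)} = -3 + \frac{\left(a - 3\right) \frac{1}{-5 + a}}{2} = -3 + \frac{\left(-3 + a\right) \frac{1}{-5 + a}}{2} = -3 + \frac{\frac{1}{-5 + a} \left(-3 + a\right)}{2} = -3 + \frac{-3 + a}{2 \left(-5 + a\right)}$)
$t = 18$ ($t = \left(-36\right) \left(- \frac{1}{2}\right) = 18$)
$P = 0$
$W{\left(m \right)} = -5 - m + \frac{27 - 5 m}{2 \left(-5 + m\right)}$ ($W{\left(m \right)} = \frac{27 - 5 m}{2 \left(-5 + m\right)} - \left(5 + m\right) = -5 - m + \frac{27 - 5 m}{2 \left(-5 + m\right)}$)
$- 15 \left(t + W{\left(P \right)}\right) = - 15 \left(18 + \frac{77 - 0 - 2 \cdot 0^{2}}{2 \left(-5 + 0\right)}\right) = - 15 \left(18 + \frac{77 + 0 - 0}{2 \left(-5\right)}\right) = - 15 \left(18 + \frac{1}{2} \left(- \frac{1}{5}\right) \left(77 + 0 + 0\right)\right) = - 15 \left(18 + \frac{1}{2} \left(- \frac{1}{5}\right) 77\right) = - 15 \left(18 - \frac{77}{10}\right) = \left(-15\right) \frac{103}{10} = - \frac{309}{2}$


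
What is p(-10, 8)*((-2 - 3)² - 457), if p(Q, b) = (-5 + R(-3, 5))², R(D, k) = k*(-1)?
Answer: -43200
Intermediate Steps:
R(D, k) = -k
p(Q, b) = 100 (p(Q, b) = (-5 - 1*5)² = (-5 - 5)² = (-10)² = 100)
p(-10, 8)*((-2 - 3)² - 457) = 100*((-2 - 3)² - 457) = 100*((-5)² - 457) = 100*(25 - 457) = 100*(-432) = -43200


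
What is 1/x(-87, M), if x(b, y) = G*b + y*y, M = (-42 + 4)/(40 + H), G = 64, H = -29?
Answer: -121/672284 ≈ -0.00017998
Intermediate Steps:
M = -38/11 (M = (-42 + 4)/(40 - 29) = -38/11 ≈ -3.4545)
x(b, y) = y² + 64*b (x(b, y) = 64*b + y*y = 64*b + y² = y² + 64*b)
1/x(-87, M) = 1/((-38/11)² + 64*(-87)) = 1/(1444/121 - 5568) = 1/(-672284/121) = -121/672284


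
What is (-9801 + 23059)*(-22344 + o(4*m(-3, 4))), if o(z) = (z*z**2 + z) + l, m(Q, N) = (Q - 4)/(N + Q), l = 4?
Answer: -587594560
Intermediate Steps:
m(Q, N) = (-4 + Q)/(N + Q)
o(z) = 4 + z + z**3 (o(z) = (z*z**2 + z) + 4 = (z**3 + z) + 4 = (z + z**3) + 4 = 4 + z + z**3)
(-9801 + 23059)*(-22344 + o(4*m(-3, 4))) = (-9801 + 23059)*(-22344 + (4 + 4*((-4 - 3)/(4 - 3)) + (4*((-4 - 3)/(4 - 3)))**3)) = 13258*(-22344 + (4 + 4*(-7/1) + (4*(-7/1))**3)) = 13258*(-22344 + (4 + 4*(1*(-7)) + (4*(1*(-7)))**3)) = 13258*(-22344 + (4 + 4*(-7) + (4*(-7))**3)) = 13258*(-22344 + (4 - 28 + (-28)**3)) = 13258*(-22344 + (4 - 28 - 21952)) = 13258*(-22344 - 21976) = 13258*(-44320) = -587594560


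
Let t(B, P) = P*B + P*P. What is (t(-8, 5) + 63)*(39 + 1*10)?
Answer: 2352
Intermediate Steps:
t(B, P) = P**2 + B*P (t(B, P) = B*P + P**2 = P**2 + B*P)
(t(-8, 5) + 63)*(39 + 1*10) = (5*(-8 + 5) + 63)*(39 + 1*10) = (5*(-3) + 63)*(39 + 10) = (-15 + 63)*49 = 48*49 = 2352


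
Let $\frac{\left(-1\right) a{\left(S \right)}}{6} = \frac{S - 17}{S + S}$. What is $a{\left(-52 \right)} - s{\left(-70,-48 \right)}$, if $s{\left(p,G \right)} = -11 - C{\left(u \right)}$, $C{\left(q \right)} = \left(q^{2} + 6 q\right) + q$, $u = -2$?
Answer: $- \frac{155}{52} \approx -2.9808$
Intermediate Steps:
$C{\left(q \right)} = q^{2} + 7 q$
$a{\left(S \right)} = - \frac{3 \left(-17 + S\right)}{S}$ ($a{\left(S \right)} = - 6 \frac{S - 17}{S + S} = - 6 \frac{-17 + S}{2 S} = - \frac{3 \left(-17 + S\right)}{S}$)
$s{\left(p,G \right)} = -1$ ($s{\left(p,G \right)} = -11 - - 2 \left(7 - 2\right) = -11 - \left(-2\right) 5 = -11 - -10 = -11 + 10 = -1$)
$a{\left(-52 \right)} - s{\left(-70,-48 \right)} = \left(-3 + \frac{51}{-52}\right) - -1 = \left(-3 + 51 \left(- \frac{1}{52}\right)\right) + 1 = \left(-3 - \frac{51}{52}\right) + 1 = - \frac{207}{52} + 1 = - \frac{155}{52}$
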